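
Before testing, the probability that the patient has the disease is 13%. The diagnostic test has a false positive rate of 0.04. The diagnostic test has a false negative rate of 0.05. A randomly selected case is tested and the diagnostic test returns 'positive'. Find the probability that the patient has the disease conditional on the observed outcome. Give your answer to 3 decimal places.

P(H | E) ≈ 0.780

Write H for 'the patient has the disease'. Prior odds H:¬H = 0.13/0.87 = 0.14943. For the 'positive' outcome, the likelihood ratio is 0.95/0.04 = 23.750.
Posterior odds = 0.14943 × 23.750 = 3.5489, so P(H|E) = 3.5489/(1+3.5489) = 0.780.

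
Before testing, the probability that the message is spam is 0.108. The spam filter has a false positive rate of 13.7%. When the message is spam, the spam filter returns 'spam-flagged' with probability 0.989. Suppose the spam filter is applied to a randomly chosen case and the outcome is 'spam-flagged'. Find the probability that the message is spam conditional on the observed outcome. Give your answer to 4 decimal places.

Let H be the event that the message is spam. P(H) = 0.108, so P(¬H) = 0.892. With E the 'spam-flagged' result, P(E|H) = 0.989 and P(E|¬H) = 0.137.
P(E) = 0.989·0.108 + 0.137·0.892 = 0.10681 + 0.12220 = 0.22902.
By Bayes' theorem, P(H|E) = 0.10681 / 0.22902 = 0.4664.

P(H | E) ≈ 0.4664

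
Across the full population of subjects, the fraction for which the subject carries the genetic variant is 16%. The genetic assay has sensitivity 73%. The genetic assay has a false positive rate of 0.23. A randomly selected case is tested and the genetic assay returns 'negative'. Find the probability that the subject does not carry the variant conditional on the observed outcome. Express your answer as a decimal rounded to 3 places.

Write H for 'the subject carries the genetic variant'. Prior odds H:¬H = 0.16/0.84 = 0.19048. For the 'negative' outcome, the likelihood ratio is 0.27/0.77 = 0.35065.
Posterior odds = 0.19048 × 0.35065 = 0.066790, so P(H|E) = 0.066790/(1+0.066790) = 0.063. Then P(¬H|E) = 1 − 0.063 = 0.937.

P(¬H | E) ≈ 0.937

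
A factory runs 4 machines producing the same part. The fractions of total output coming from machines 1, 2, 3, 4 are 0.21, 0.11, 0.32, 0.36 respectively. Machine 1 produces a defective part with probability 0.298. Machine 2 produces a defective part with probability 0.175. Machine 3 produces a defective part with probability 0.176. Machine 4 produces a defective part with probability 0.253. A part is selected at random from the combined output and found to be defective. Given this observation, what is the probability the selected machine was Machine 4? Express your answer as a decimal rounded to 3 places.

Posterior probability ≈ 0.397

Tabulate prior·likelihood by source: [1] prior 0.21, lik 0.298, product 0.06258; [2] prior 0.11, lik 0.175, product 0.01925; [3] prior 0.32, lik 0.176, product 0.05632; [4] prior 0.36, lik 0.253, product 0.09108.
Normalizing constant = 0.22923; the posterior for Machine 4 is its product over the sum, 0.09108/0.22923 = 0.397.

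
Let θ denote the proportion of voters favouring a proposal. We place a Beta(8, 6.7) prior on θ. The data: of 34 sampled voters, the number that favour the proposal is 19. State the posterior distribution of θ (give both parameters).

Posterior: Beta(27, 21.7)

Observing 19 successes and 15 failures updates Beta(8, 6.7) by adding the success and failure counts to the two shape parameters: α = 8+19 = 27, β = 6.7+15 = 21.7.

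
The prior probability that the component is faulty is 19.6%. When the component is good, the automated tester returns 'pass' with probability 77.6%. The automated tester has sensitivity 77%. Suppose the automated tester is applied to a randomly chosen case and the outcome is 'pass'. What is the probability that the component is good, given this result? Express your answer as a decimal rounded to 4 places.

Let H be the event that the component is faulty. P(H) = 0.196, so P(¬H) = 0.804. With E the 'pass' result, P(E|H) = 0.23 and P(E|¬H) = 0.776.
P(E) = 0.23·0.196 + 0.776·0.804 = 0.045080 + 0.62390 = 0.66898.
By Bayes' theorem, P(H|E) = 0.045080 / 0.66898 = 0.0674. Hence P(¬H|E) = 1 − 0.0674 = 0.9326.

P(¬H | E) ≈ 0.9326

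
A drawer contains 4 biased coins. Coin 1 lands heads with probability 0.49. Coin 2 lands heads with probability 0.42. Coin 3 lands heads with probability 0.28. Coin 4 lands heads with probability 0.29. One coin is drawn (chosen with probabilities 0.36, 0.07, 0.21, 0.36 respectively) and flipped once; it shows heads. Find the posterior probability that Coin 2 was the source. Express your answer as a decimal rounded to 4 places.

P(heads|C1) = 0.49; P(heads|C2) = 0.42; P(heads|C3) = 0.28; P(heads|C4) = 0.29.
Prior × likelihood for each source: 0.36·0.49=0.1764, 0.07·0.42=0.02940, 0.21·0.28=0.05880, 0.36·0.29=0.1044. Summing gives P(heads) = 0.36900.
P(Coin 2 | heads) = 0.02940 / 0.36900 = 0.0797.

Posterior probability ≈ 0.0797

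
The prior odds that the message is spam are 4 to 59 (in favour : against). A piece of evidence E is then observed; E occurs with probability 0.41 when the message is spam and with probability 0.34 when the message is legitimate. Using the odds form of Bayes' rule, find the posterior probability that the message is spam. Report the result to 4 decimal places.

Prior odds = 4/59 = 0.067797. In log-odds, ln(0.067797) = -2.6912.
Add log likelihood ratio: ln(1.2059) = 0.18721.
Posterior log-odds = -2.5040, so posterior odds = exp(-2.5040) = 0.081755. Converting, P(H|E) = 0.081755/1.0818 = 0.0756.

Posterior probability ≈ 0.0756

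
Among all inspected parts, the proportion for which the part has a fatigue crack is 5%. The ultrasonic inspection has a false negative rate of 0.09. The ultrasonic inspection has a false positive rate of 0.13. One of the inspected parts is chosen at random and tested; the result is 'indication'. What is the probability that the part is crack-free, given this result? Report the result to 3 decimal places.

Let H be the event that the part has a fatigue crack. P(H) = 0.05, so P(¬H) = 0.95. With E the 'indication' result, P(E|H) = 0.91 and P(E|¬H) = 0.13.
P(E) = 0.91·0.05 + 0.13·0.95 = 0.045500 + 0.12350 = 0.16900.
By Bayes' theorem, P(H|E) = 0.045500 / 0.16900 = 0.269. Hence P(¬H|E) = 1 − 0.269 = 0.731.

P(¬H | E) ≈ 0.731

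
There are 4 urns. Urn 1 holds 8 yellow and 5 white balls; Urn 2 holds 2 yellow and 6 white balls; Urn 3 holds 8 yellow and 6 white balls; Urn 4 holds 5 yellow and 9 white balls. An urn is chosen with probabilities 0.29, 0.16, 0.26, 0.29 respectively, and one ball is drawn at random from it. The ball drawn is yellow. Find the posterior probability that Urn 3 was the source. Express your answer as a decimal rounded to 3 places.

Posterior probability ≈ 0.316

Tabulate prior·likelihood by source: [1] prior 0.29, lik 0.6154, product 0.1785; [2] prior 0.16, lik 0.25, product 0.04000; [3] prior 0.26, lik 0.5714, product 0.1486; [4] prior 0.29, lik 0.3571, product 0.1036.
Normalizing constant = 0.47060; the posterior for Urn 3 is its product over the sum, 0.1486/0.47060 = 0.316.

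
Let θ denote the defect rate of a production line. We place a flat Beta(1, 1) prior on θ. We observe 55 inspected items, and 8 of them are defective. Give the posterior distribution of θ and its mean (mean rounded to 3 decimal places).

Observing 8 successes and 47 failures updates Beta(1, 1) by adding the success and failure counts to the two shape parameters: α = 1+8 = 9, β = 1+47 = 48.
E[θ | data] = 9/(9+48) = 0.158.

Posterior: Beta(9, 48); mean ≈ 0.158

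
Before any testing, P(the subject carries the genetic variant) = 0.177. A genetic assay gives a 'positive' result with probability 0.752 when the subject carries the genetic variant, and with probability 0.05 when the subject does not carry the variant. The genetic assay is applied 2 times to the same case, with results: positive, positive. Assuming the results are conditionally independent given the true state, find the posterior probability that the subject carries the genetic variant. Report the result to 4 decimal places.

With H the event that the subject carries the genetic variant, the joint likelihood of the observed sequence is P(data|H) = 0.752·0.752 = 0.56550 and P(data|¬H) = 0.05·0.05 = 0.0025000.
Bayes: P(H|data) = 0.177·0.56550 / (0.177·0.56550 + 0.823·0.0025000) = 0.10009/0.10215 = 0.9799.

Posterior P(H) ≈ 0.9799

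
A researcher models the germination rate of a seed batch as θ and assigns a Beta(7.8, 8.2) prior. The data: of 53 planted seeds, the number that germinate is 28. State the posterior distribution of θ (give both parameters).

The binomial likelihood is conjugate to the Beta prior: with 28 successes and 25 failures, the posterior is Beta(7.8+28, 8.2+25) = Beta(35.8, 33.2).

Posterior: Beta(35.8, 33.2)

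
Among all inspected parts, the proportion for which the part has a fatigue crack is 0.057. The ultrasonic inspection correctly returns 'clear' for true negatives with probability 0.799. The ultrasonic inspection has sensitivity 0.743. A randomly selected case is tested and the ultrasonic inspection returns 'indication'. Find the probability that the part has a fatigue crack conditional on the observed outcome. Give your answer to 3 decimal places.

P(H | E) ≈ 0.183

Write H for 'the part has a fatigue crack'. Prior odds H:¬H = 0.057/0.943 = 0.060445. For the 'indication' outcome, the likelihood ratio is 0.743/0.201 = 3.6965.
Posterior odds = 0.060445 × 3.6965 = 0.22344, so P(H|E) = 0.22344/(1+0.22344) = 0.183.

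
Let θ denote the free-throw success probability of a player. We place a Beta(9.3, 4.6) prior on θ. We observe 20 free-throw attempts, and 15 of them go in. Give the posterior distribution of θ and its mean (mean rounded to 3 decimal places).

Observing 15 successes and 5 failures updates Beta(9.3, 4.6) by adding the success and failure counts to the two shape parameters: α = 9.3+15 = 24.3, β = 4.6+5 = 9.6.
Posterior mean = α/(α+β) = 24.3/33.9 = 0.717.

Posterior: Beta(24.3, 9.6); mean ≈ 0.717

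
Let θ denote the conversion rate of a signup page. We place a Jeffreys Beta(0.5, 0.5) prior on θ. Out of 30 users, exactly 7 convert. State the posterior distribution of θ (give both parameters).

Posterior: Beta(7.5, 23.5)

The binomial likelihood is conjugate to the Beta prior: with 7 successes and 23 failures, the posterior is Beta(0.5+7, 0.5+23) = Beta(7.5, 23.5).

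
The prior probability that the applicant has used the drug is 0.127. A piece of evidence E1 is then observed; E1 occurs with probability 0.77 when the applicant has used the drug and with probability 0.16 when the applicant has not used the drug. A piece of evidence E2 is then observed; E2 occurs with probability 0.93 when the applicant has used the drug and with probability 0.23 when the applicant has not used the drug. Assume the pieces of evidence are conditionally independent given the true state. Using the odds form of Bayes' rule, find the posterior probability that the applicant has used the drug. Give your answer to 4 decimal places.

Posterior probability ≈ 0.7390

Prior odds = 0.127/(1−0.127) = 0.14548. In log-odds, ln(0.14548) = -1.9277.
Add log likelihood ratios: ln(4.8125) + ln(4.0435) = 2.9683.
Posterior log-odds = 1.0406, so posterior odds = exp(1.0406) = 2.8308. Converting, P(H|E) = 2.8308/3.8308 = 0.7390.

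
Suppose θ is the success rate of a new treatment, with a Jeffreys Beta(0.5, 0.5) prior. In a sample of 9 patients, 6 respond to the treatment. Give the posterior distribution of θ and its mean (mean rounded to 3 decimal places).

Posterior: Beta(6.5, 3.5); mean ≈ 0.650

Observing 6 successes and 3 failures updates Beta(0.5, 0.5) by adding the success and failure counts to the two shape parameters: α = 0.5+6 = 6.5, β = 0.5+3 = 3.5.
Posterior mean = α/(α+β) = 6.5/10 = 0.650.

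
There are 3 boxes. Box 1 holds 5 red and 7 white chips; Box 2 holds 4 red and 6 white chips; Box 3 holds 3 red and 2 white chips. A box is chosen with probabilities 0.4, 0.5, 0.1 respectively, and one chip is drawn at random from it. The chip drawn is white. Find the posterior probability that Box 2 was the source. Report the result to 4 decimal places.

P(white|Box 1) = 0.5833; P(white|Box 2) = 0.6; P(white|Box 3) = 0.4.
Prior × likelihood for each source: 0.4·0.5833=0.2333, 0.5·0.6=0.3000, 0.1·0.4=0.04000. Summing gives P(white) = 0.57333.
P(Box 2 | white) = 0.3000 / 0.57333 = 0.5233.

Posterior probability ≈ 0.5233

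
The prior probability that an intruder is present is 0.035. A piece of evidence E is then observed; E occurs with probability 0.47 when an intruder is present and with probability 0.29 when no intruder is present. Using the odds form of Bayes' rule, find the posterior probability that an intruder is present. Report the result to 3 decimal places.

Prior odds = 0.035/(1−0.035) = 0.036269.
Likelihood ratio for E = 0.47/0.29 = 1.6207.
Posterior odds = prior odds × LR = 0.058781.
Posterior probability = odds/(1+odds) = 0.058781/1.0588 = 0.056.

Posterior probability ≈ 0.056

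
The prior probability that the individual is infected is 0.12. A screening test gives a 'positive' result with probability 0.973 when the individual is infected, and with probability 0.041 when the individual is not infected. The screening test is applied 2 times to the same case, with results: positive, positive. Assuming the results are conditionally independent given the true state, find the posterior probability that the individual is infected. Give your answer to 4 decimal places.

With H the event that the individual is infected, the joint likelihood of the observed sequence is P(data|H) = 0.973·0.973 = 0.94673 and P(data|¬H) = 0.041·0.041 = 0.0016810.
Bayes: P(H|data) = 0.12·0.94673 / (0.12·0.94673 + 0.88·0.0016810) = 0.11361/0.11509 = 0.9871.

Posterior P(H) ≈ 0.9871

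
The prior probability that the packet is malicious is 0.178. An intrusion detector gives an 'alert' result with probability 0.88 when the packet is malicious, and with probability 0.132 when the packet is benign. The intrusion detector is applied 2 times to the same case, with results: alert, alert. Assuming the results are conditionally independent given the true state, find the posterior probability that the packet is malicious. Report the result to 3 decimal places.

Posterior P(H) ≈ 0.906

Let H be the event that the packet is malicious; start with P(H) = 0.178. P('alert'|H) = 0.88, P('alert'|¬H) = 0.132.
Update on result 1 ('alert'): P(H) ← 0.88·0.1780 / (0.88·0.1780 + 0.132·0.8220) = 0.15664/0.26514 = 0.5908.
Update on result 2 ('alert'): P(H) ← 0.88·0.5908 / (0.88·0.5908 + 0.132·0.4092) = 0.51988/0.57390 = 0.9059.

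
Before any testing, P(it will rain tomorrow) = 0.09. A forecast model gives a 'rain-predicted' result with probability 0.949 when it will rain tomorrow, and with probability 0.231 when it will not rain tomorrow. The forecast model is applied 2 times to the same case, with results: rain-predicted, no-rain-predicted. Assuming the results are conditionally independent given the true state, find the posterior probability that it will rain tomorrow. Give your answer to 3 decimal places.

Posterior P(H) ≈ 0.026

Let H be the event that it will rain tomorrow; start with P(H) = 0.09. P('rain-predicted'|H) = 0.949, P('rain-predicted'|¬H) = 0.231.
Update on result 1 ('rain-predicted'): P(H) ← 0.949·0.0900 / (0.949·0.0900 + 0.231·0.9100) = 0.085410/0.29562 = 0.2889.
Update on result 2 ('no-rain-predicted'): P(H) ← 0.051·0.2889 / (0.051·0.2889 + 0.769·0.7111) = 0.014735/0.56156 = 0.0262.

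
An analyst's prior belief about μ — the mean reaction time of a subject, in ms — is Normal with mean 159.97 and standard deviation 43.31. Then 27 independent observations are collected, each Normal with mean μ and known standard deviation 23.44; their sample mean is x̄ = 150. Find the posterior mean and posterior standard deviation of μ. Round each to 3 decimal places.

Posterior mean ≈ 150.107; posterior SD ≈ 4.487

With known σ, the Normal prior is conjugate. Weight on the data is w = (n/σ²)/(n/σ² + 1/τ₀²) = 0.0491415/(0.0491415+0.00053312) = 0.98927.
Posterior mean = w·x̄ + (1−w)·μ₀ = 0.98927·150 + 0.010732·159.97 = 150.107. Posterior variance = 1/(0.0491415+0.00053312) = 20.1310, so SD = 4.487.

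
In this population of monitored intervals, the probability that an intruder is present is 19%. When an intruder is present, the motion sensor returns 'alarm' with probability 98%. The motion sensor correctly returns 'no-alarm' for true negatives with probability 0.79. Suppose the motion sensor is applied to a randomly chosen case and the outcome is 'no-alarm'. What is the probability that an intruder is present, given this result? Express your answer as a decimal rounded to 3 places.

Let H be the event that an intruder is present. P(H) = 0.19, so P(¬H) = 0.81. With E the 'no-alarm' result, P(E|H) = 0.02 and P(E|¬H) = 0.79.
P(E) = 0.02·0.19 + 0.79·0.81 = 0.0038000 + 0.63990 = 0.64370.
By Bayes' theorem, P(H|E) = 0.0038000 / 0.64370 = 0.006.

P(H | E) ≈ 0.006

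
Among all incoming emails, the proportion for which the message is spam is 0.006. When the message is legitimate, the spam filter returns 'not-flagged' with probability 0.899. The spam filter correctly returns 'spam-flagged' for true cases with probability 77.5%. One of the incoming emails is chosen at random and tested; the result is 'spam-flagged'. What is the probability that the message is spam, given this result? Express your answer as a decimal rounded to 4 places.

P(H | E) ≈ 0.0443

Let H be the event that the message is spam. P(H) = 0.006, so P(¬H) = 0.994. With E the 'spam-flagged' result, P(E|H) = 0.775 and P(E|¬H) = 0.101.
P(E) = 0.775·0.006 + 0.101·0.994 = 0.0046500 + 0.10039 = 0.10504.
By Bayes' theorem, P(H|E) = 0.0046500 / 0.10504 = 0.0443.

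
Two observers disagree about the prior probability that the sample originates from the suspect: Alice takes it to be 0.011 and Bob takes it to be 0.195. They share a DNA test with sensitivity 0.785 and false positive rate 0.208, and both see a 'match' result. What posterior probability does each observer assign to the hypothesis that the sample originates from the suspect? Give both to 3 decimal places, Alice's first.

Alice: 0.040; Bob: 0.478

P('+'|H) = 0.785, P('+'|¬H) = 0.208.
Alice: numerator 0.785·0.011 = 0.0086350; evidence = 0.0086350+0.208·0.989 = 0.21435; posterior = 0.040.
Bob: numerator 0.785·0.195 = 0.15308; evidence = 0.15308+0.208·0.805 = 0.32051; posterior = 0.478.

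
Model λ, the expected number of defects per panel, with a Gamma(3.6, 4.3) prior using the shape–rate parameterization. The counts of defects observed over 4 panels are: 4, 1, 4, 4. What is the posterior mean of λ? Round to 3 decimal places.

Total count ∑xᵢ = 13 over n = 4 panels.
Gamma is conjugate to the Poisson likelihood: posterior is Gamma(shape = 3.6+13 = 16.6, rate = 4.3+4 = 8.3).
Posterior mean = shape/rate = 16.6/8.3 = 2.000.

Posterior mean ≈ 2.000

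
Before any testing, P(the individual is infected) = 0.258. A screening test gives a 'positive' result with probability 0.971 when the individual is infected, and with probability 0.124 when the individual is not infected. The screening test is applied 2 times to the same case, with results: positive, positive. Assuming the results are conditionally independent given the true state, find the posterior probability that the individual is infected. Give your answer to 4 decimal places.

Let H be the event that the individual is infected; start with P(H) = 0.258. P('positive'|H) = 0.971, P('positive'|¬H) = 0.124.
Update on result 1 ('positive'): P(H) ← 0.971·0.2580 / (0.971·0.2580 + 0.124·0.7420) = 0.25052/0.34253 = 0.7314.
Update on result 2 ('positive'): P(H) ← 0.971·0.7314 / (0.971·0.7314 + 0.124·0.2686) = 0.71017/0.74348 = 0.9552.

Posterior P(H) ≈ 0.9552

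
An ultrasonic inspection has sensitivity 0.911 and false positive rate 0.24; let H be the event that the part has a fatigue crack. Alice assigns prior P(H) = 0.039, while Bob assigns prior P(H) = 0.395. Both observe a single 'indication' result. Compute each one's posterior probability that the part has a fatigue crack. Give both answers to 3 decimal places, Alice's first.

Alice: 0.133; Bob: 0.713

The likelihood ratio for an 'indication' result is 0.911/0.24 = 3.7958.
Alice: prior odds 0.039/0.961 = 0.040583; posterior odds 0.15405; posterior probability 0.133.
Bob: prior odds 0.395/0.605 = 0.65289; posterior odds 2.4783; posterior probability 0.713.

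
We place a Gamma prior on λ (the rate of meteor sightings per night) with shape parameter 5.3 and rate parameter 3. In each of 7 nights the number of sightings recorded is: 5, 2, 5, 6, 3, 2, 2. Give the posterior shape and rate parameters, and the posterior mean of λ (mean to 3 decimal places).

The Poisson likelihood adds the total count to the shape and the number of exposure periods to the rate. Here ∑xᵢ = 25 and n = 7, so shape 5.3→30.3 and rate 3→10.
E[λ | data] = 30.3/10 = 3.030.

Posterior: Gamma(shape=30.3, rate=10); mean ≈ 3.030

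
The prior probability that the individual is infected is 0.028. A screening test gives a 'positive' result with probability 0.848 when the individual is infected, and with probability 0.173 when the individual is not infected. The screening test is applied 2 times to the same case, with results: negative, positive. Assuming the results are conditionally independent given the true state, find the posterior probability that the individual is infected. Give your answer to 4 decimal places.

Posterior P(H) ≈ 0.0253

With H the event that the individual is infected, the joint likelihood of the observed sequence is P(data|H) = 0.152·0.848 = 0.12890 and P(data|¬H) = 0.827·0.173 = 0.14307.
Bayes: P(H|data) = 0.028·0.12890 / (0.028·0.12890 + 0.972·0.14307) = 0.0036091/0.14267 = 0.0253.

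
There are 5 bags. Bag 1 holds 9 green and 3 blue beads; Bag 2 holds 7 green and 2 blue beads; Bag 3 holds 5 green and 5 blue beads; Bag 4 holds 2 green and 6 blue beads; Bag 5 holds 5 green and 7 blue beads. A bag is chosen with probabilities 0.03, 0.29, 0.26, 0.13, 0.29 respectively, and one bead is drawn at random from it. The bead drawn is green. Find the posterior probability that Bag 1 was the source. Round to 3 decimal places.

Tabulate prior·likelihood by source: [1] prior 0.03, lik 0.75, product 0.02250; [2] prior 0.29, lik 0.7778, product 0.2256; [3] prior 0.26, lik 0.5, product 0.1300; [4] prior 0.13, lik 0.25, product 0.03250; [5] prior 0.29, lik 0.4167, product 0.1208.
Normalizing constant = 0.53139; the posterior for Bag 1 is its product over the sum, 0.02250/0.53139 = 0.042.

Posterior probability ≈ 0.042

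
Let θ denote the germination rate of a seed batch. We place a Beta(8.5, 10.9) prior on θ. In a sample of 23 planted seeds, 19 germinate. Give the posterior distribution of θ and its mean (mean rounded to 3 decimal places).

Observing 19 successes and 4 failures updates Beta(8.5, 10.9) by adding the success and failure counts to the two shape parameters: α = 8.5+19 = 27.5, β = 10.9+4 = 14.9.
Posterior mean = α/(α+β) = 27.5/42.4 = 0.649.

Posterior: Beta(27.5, 14.9); mean ≈ 0.649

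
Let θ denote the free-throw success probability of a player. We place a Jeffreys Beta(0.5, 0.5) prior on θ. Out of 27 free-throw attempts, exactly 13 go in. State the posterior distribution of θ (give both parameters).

Observing 13 successes and 14 failures updates Beta(0.5, 0.5) by adding the success and failure counts to the two shape parameters: α = 0.5+13 = 13.5, β = 0.5+14 = 14.5.

Posterior: Beta(13.5, 14.5)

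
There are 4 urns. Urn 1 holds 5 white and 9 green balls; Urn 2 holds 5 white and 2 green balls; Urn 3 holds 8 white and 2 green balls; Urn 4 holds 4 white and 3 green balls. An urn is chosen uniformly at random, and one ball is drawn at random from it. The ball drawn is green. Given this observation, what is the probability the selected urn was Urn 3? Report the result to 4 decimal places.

Posterior probability ≈ 0.1284

Tabulate prior·likelihood by source: [1] prior 0.25, lik 0.6429, product 0.1607; [2] prior 0.25, lik 0.2857, product 0.07143; [3] prior 0.25, lik 0.2, product 0.05000; [4] prior 0.25, lik 0.4286, product 0.1071.
Normalizing constant = 0.38929; the posterior for Urn 3 is its product over the sum, 0.05000/0.38929 = 0.1284.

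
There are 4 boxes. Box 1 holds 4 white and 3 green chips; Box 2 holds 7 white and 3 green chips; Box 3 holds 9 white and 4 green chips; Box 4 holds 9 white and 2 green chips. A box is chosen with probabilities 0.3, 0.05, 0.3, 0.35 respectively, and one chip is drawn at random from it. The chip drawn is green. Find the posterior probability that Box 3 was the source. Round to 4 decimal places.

Posterior probability ≈ 0.3082

Tabulate prior·likelihood by source: [1] prior 0.3, lik 0.4286, product 0.1286; [2] prior 0.05, lik 0.3, product 0.01500; [3] prior 0.3, lik 0.3077, product 0.09231; [4] prior 0.35, lik 0.1818, product 0.06364.
Normalizing constant = 0.29952; the posterior for Box 3 is its product over the sum, 0.09231/0.29952 = 0.3082.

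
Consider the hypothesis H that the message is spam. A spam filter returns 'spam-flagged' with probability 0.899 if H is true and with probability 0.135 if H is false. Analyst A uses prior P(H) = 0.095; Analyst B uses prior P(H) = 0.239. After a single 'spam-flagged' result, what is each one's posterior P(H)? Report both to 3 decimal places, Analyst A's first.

Analyst A: 0.411; Analyst B: 0.677

P('+'|H) = 0.899, P('+'|¬H) = 0.135.
Analyst A: numerator 0.899·0.095 = 0.085405; evidence = 0.085405+0.135·0.905 = 0.20758; posterior = 0.411.
Analyst B: numerator 0.899·0.239 = 0.21486; evidence = 0.21486+0.135·0.761 = 0.31760; posterior = 0.677.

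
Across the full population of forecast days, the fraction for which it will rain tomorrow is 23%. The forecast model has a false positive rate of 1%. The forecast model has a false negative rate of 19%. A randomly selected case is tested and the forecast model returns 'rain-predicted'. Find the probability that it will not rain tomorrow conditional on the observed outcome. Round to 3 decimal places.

Write H for 'it will rain tomorrow'. Prior odds H:¬H = 0.23/0.77 = 0.29870. For the 'rain-predicted' outcome, the likelihood ratio is 0.81/0.01 = 81.000.
Posterior odds = 0.29870 × 81.000 = 24.195, so P(H|E) = 24.195/(1+24.195) = 0.960. Then P(¬H|E) = 1 − 0.960 = 0.040.

P(¬H | E) ≈ 0.040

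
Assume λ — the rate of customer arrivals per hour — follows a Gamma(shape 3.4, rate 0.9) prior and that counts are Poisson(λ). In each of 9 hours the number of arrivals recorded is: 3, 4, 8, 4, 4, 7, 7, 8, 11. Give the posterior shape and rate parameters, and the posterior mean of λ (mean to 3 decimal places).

The Poisson likelihood adds the total count to the shape and the number of exposure periods to the rate. Here ∑xᵢ = 56 and n = 9, so shape 3.4→59.4 and rate 0.9→9.9.
Posterior mean = shape/rate = 59.4/9.9 = 6.000.

Posterior: Gamma(shape=59.4, rate=9.9); mean ≈ 6.000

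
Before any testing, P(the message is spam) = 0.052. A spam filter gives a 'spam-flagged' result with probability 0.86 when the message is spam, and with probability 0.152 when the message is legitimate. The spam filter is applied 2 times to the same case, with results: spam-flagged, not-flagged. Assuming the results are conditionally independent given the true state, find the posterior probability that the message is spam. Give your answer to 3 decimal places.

Posterior P(H) ≈ 0.049

With H the event that the message is spam, the joint likelihood of the observed sequence is P(data|H) = 0.86·0.14 = 0.12040 and P(data|¬H) = 0.152·0.848 = 0.12890.
Bayes: P(H|data) = 0.052·0.12040 / (0.052·0.12040 + 0.948·0.12890) = 0.0062608/0.12845 = 0.0487.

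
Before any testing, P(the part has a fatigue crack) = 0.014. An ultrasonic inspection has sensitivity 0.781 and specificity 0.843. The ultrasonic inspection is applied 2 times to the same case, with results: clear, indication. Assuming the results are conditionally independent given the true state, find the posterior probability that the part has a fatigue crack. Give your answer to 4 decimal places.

Posterior P(H) ≈ 0.0180

With H the event that the part has a fatigue crack, the joint likelihood of the observed sequence is P(data|H) = 0.219·0.781 = 0.17104 and P(data|¬H) = 0.843·0.157 = 0.13235.
Bayes: P(H|data) = 0.014·0.17104 / (0.014·0.17104 + 0.986·0.13235) = 0.0023945/0.13289 = 0.0180.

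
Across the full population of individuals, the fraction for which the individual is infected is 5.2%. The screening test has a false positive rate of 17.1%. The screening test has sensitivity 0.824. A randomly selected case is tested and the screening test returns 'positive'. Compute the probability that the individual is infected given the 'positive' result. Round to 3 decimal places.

Write H for 'the individual is infected'. Prior odds H:¬H = 0.052/0.948 = 0.054852. For the 'positive' outcome, the likelihood ratio is 0.824/0.171 = 4.8187.
Posterior odds = 0.054852 × 4.8187 = 0.26432, so P(H|E) = 0.26432/(1+0.26432) = 0.209.

P(H | E) ≈ 0.209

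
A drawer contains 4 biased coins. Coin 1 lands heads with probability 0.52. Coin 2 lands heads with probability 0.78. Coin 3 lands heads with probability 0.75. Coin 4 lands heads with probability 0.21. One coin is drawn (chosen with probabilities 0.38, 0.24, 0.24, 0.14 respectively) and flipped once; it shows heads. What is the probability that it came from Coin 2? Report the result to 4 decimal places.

Posterior probability ≈ 0.3150

P(heads|C1) = 0.52; P(heads|C2) = 0.78; P(heads|C3) = 0.75; P(heads|C4) = 0.21.
Prior × likelihood for each source: 0.38·0.52=0.1976, 0.24·0.78=0.1872, 0.24·0.75=0.1800, 0.14·0.21=0.02940. Summing gives P(heads) = 0.59420.
P(Coin 2 | heads) = 0.1872 / 0.59420 = 0.3150.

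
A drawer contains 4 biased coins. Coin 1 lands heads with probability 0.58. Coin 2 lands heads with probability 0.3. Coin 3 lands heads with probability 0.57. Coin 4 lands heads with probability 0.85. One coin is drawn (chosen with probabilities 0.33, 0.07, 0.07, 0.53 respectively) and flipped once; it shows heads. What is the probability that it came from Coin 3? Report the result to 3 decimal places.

Tabulate prior·likelihood by source: [1] prior 0.33, lik 0.58, product 0.1914; [2] prior 0.07, lik 0.3, product 0.02100; [3] prior 0.07, lik 0.57, product 0.03990; [4] prior 0.53, lik 0.85, product 0.4505.
Normalizing constant = 0.70280; the posterior for Coin 3 is its product over the sum, 0.03990/0.70280 = 0.057.

Posterior probability ≈ 0.057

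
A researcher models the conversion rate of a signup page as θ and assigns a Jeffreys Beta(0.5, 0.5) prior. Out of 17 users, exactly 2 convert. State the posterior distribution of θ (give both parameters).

Posterior: Beta(2.5, 15.5)

Observing 2 successes and 15 failures updates Beta(0.5, 0.5) by adding the success and failure counts to the two shape parameters: α = 0.5+2 = 2.5, β = 0.5+15 = 15.5.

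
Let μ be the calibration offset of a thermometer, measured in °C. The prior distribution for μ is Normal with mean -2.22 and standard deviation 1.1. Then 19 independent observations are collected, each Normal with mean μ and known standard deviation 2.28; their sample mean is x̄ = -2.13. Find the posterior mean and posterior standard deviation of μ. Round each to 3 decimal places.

Prior precision 1/τ₀² = 1/1.1² = 0.826446; data precision n/σ² = 19/2.28² = 3.65497.
Posterior precision = 0.826446 + 3.65497 = 4.48142, giving posterior SD = 1/√4.48142 = 0.472.
Posterior mean = (0.826446·-2.22 + 3.65497·-2.13) / 4.48142 = -2.147.

Posterior mean ≈ -2.147; posterior SD ≈ 0.472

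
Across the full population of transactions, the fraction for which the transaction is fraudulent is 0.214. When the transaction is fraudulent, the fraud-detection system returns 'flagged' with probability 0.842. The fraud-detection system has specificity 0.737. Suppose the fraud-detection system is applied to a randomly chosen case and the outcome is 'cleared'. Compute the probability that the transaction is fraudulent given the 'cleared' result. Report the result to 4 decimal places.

P(H | E) ≈ 0.0551

Write H for 'the transaction is fraudulent'. Prior odds H:¬H = 0.214/0.786 = 0.27226. For the 'cleared' outcome, the likelihood ratio is 0.158/0.737 = 0.21438.
Posterior odds = 0.27226 × 0.21438 = 0.058369, so P(H|E) = 0.058369/(1+0.058369) = 0.0551.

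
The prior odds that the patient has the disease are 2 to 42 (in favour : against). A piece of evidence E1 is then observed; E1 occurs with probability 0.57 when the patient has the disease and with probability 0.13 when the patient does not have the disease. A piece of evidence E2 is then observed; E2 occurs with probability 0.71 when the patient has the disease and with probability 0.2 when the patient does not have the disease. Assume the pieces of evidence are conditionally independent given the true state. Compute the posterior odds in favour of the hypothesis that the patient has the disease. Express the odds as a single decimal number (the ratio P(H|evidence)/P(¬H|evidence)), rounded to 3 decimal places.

Posterior odds ≈ 0.741

Prior odds = 2/42 = 0.047619.
Likelihood ratio for E1 = 0.57/0.13 = 4.3846.
Likelihood ratio for E2 = 0.71/0.2 = 3.5500.
Posterior odds = prior odds × LR₁ × LR₂ = 0.74121.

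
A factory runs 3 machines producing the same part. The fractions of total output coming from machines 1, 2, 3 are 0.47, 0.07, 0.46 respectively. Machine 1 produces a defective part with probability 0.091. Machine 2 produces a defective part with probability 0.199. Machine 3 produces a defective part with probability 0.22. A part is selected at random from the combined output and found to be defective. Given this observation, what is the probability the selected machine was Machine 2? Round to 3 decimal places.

Posterior probability ≈ 0.088

P(defective|M1) = 0.091; P(defective|M2) = 0.199; P(defective|M3) = 0.22.
Prior × likelihood for each source: 0.47·0.091=0.04277, 0.07·0.199=0.01393, 0.46·0.22=0.1012. Summing gives P(defective) = 0.15790.
P(Machine 2 | defective) = 0.01393 / 0.15790 = 0.088.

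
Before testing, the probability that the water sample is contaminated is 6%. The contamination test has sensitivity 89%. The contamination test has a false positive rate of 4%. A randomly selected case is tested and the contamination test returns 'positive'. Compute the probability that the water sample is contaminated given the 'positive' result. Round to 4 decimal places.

Write H for 'the water sample is contaminated'. Prior odds H:¬H = 0.06/0.94 = 0.063830. For the 'positive' outcome, the likelihood ratio is 0.89/0.04 = 22.250.
Posterior odds = 0.063830 × 22.250 = 1.4202, so P(H|E) = 1.4202/(1+1.4202) = 0.5868.

P(H | E) ≈ 0.5868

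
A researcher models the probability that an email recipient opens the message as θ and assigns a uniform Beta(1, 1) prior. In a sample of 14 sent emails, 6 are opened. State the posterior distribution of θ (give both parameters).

Observing 6 successes and 8 failures updates Beta(1, 1) by adding the success and failure counts to the two shape parameters: α = 1+6 = 7, β = 1+8 = 9.

Posterior: Beta(7, 9)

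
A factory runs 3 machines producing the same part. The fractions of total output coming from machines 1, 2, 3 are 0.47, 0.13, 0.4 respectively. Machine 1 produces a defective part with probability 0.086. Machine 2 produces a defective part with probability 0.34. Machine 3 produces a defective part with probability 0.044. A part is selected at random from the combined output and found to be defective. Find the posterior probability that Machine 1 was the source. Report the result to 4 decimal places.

P(defective|M1) = 0.086; P(defective|M2) = 0.34; P(defective|M3) = 0.044.
Prior × likelihood for each source: 0.47·0.086=0.04042, 0.13·0.34=0.04420, 0.4·0.044=0.01760. Summing gives P(defective) = 0.10222.
P(Machine 1 | defective) = 0.04042 / 0.10222 = 0.3954.

Posterior probability ≈ 0.3954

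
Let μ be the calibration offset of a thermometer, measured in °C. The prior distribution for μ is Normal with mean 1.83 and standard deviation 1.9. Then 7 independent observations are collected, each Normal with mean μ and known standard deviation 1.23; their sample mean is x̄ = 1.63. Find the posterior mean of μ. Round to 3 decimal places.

Prior precision 1/τ₀² = 1/1.9² = 0.277008; data precision n/σ² = 7/1.23² = 4.62688.
Posterior precision = 0.277008 + 4.62688 = 4.90388.
Posterior mean = (0.277008·1.83 + 4.62688·1.63) / 4.90388 = 1.641.

Posterior mean ≈ 1.641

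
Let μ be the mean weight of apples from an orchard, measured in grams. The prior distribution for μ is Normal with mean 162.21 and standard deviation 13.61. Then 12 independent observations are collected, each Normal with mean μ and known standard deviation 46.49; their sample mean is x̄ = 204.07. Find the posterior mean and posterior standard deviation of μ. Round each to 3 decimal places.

Posterior mean ≈ 183.433; posterior SD ≈ 9.556

Prior precision 1/τ₀² = 1/13.61² = 0.00539863; data precision n/σ² = 12/46.49² = 0.00555216.
Posterior precision = 0.00539863 + 0.00555216 = 0.0109508, giving posterior SD = 1/√0.0109508 = 9.556.
Posterior mean = (0.00539863·162.21 + 0.00555216·204.07) / 0.0109508 = 183.433.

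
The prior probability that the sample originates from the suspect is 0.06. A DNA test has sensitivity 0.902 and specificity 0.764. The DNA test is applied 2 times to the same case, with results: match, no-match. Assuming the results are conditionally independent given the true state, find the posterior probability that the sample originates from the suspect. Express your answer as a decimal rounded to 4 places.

Let H be the event that the sample originates from the suspect; start with P(H) = 0.06. P('match'|H) = 0.902, P('match'|¬H) = 0.236.
Update on result 1 ('match'): P(H) ← 0.902·0.0600 / (0.902·0.0600 + 0.236·0.9400) = 0.054120/0.27596 = 0.1961.
Update on result 2 ('no-match'): P(H) ← 0.098·0.1961 / (0.098·0.1961 + 0.764·0.8039) = 0.019219/0.63339 = 0.0303.

Posterior P(H) ≈ 0.0303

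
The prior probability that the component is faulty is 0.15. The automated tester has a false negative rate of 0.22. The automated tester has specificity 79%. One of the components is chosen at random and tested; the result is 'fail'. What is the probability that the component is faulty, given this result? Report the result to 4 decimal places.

Let H be the event that the component is faulty. P(H) = 0.15, so P(¬H) = 0.85. With E the 'fail' result, P(E|H) = 0.78 and P(E|¬H) = 0.21.
P(E) = 0.78·0.15 + 0.21·0.85 = 0.11700 + 0.17850 = 0.29550.
By Bayes' theorem, P(H|E) = 0.11700 / 0.29550 = 0.3959.

P(H | E) ≈ 0.3959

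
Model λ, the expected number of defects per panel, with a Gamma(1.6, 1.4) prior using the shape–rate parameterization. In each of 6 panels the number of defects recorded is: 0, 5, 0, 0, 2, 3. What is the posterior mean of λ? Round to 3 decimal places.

The Poisson likelihood adds the total count to the shape and the number of exposure periods to the rate. Here ∑xᵢ = 10 and n = 6, so shape 1.6→11.6 and rate 1.4→7.4.
E[λ | data] = 11.6/7.4 = 1.568.

Posterior mean ≈ 1.568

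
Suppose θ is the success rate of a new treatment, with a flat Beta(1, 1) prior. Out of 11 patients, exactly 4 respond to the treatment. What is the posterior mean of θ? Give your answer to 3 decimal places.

The binomial likelihood is conjugate to the Beta prior: with 4 successes and 7 failures, the posterior is Beta(1+4, 1+7) = Beta(5, 8).
E[θ | data] = 5/(5+8) = 0.385.

Posterior mean ≈ 0.385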